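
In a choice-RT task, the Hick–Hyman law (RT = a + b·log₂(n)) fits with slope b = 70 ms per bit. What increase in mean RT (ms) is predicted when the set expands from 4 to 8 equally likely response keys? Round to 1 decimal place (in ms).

70.0 ms

Only the slope matters, since a is common to both: ΔRT = b·log₂(n₂/n₁).
log₂(8) − log₂(4) = log₂(8/4) = log₂(2) = 1.
ΔRT = 70 × 1.0000 = 70.000 ms.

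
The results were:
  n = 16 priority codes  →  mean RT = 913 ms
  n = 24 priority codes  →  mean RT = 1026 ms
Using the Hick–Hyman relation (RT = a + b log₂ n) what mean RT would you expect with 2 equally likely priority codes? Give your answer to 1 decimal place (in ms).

Solve the two-equation system in a and b:
  b = (1026 − 913) / (log₂ 24 − log₂ 16) = 113 / (4.5850 − 4) = 193.175 ms/bit
  a = 913 − 193.175 × 4 = 140.301 ms
Then RT(2) = 140.301 + 193.175 × log₂ 2 = 140.301 + 193.175 × 1 ≈ 333.476 ms.

333.5 ms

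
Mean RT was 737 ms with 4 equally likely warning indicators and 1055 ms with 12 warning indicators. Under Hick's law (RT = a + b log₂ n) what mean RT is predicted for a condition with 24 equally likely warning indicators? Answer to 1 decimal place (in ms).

1255.6 ms

Solve the two-equation system in a and b:
  b = (1055 − 737) / (log₂ 12 − log₂ 4) = 318 / (3.5850 − 2) = 200.636 ms/bit
  a = 737 − 200.636 × 2 = 335.729 ms
Then RT(24) = 335.729 + 200.636 × log₂ 24 = 335.729 + 200.636 × 4.5850 ≈ 1255.636 ms.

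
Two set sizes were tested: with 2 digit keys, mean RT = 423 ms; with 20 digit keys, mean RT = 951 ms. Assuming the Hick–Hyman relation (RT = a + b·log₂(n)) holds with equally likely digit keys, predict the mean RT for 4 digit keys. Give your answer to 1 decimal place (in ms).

RT is linear in log₂ n, so two points fix the line:
  b = (951 − 423) / (log₂ 20 − log₂ 2) = 528 / (4.3219 − 1) = 158.944 ms/bit
  a = 423 − 158.944 × 1 = 264.056 ms
Then RT(4) = 264.056 + 158.944 × log₂ 4 = 264.056 + 158.944 × 2 ≈ 581.944 ms.

581.9 ms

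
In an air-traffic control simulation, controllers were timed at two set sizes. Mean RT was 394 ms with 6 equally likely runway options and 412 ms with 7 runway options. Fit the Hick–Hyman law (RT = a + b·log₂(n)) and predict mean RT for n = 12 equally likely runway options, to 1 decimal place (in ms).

474.9 ms

RT is linear in log₂ n, so two points fix the line:
  b = (412 − 394) / (log₂ 7 − log₂ 6) = 18 / (2.8074 − 2.5850) = 80.938 ms/bit
  a = 394 − 80.938 × 2.5850 = 184.778 ms
Then RT(12) = 184.778 + 80.938 × log₂ 12 = 184.778 + 80.938 × 3.5850 ≈ 474.938 ms.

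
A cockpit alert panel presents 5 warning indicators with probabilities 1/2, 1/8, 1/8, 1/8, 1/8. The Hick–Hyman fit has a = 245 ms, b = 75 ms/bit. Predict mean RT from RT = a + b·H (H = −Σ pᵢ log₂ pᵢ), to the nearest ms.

H = −Σ pᵢ log₂ pᵢ = 0.5·1 + 0.125·3 + 0.125·3 + 0.125·3 + 0.125·3 = 2.000 bits.
RT = 245 + 75 × 2.000 = 395.00 ms.

395 ms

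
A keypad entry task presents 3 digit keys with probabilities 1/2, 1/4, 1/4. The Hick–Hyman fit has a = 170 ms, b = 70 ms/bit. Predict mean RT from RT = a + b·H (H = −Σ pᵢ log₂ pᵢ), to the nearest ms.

275 ms

H = −Σ pᵢ log₂ pᵢ = 0.5·1 + 0.25·2 + 0.25·2 = 1.500 bits.
RT = 170 + 70 × 1.500 = 275.00 ms.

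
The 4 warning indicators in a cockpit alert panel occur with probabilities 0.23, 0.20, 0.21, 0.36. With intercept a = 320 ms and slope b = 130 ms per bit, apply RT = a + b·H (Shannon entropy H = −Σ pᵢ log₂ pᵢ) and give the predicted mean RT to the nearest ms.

574 ms

Entropy contributions −pᵢ log₂ pᵢ: 0.4877, 0.4644, 0.4728, 0.5306; sum H = 1.9555 bits.
RT = a + bH = 320 + 130·1.9555 = 574.21 ms.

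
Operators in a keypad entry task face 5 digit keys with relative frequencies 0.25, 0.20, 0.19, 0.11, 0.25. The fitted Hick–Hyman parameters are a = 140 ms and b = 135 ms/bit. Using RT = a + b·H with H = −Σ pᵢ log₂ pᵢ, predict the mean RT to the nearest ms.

Entropy contributions −pᵢ log₂ pᵢ: 0.5000, 0.4644, 0.4552, 0.3503, 0.5000; sum H = 2.2699 bits.
RT = a + bH = 140 + 135·2.2699 = 446.44 ms.

446 ms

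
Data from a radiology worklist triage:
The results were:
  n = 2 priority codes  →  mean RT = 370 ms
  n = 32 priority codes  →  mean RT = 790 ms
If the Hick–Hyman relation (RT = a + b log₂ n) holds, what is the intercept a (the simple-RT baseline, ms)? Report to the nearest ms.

265 ms

b = (RT₂ − RT₁)/(log₂ n₂ − log₂ n₁) = (790 − 370)/(5 − 1) = 105 ms/bit.
Intercept: a = 370 − 105·log₂(2) = 265.000 ms.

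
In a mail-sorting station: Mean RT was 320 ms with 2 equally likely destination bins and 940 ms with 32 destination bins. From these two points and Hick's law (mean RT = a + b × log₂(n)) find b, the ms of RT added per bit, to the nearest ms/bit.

155 ms/bit

Slope: b = (940 − 320) / (log₂ 32 − log₂ 2) = 620/4.0000 = 155 ms/bit.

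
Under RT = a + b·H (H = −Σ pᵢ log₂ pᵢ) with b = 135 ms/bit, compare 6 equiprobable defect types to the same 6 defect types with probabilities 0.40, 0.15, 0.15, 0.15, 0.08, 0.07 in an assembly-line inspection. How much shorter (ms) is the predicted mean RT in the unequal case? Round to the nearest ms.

36 ms

The RT saving is b·ΔH. Equiprobable H₀ = log₂(6) = 2.5850 bits; with the given probabilities H = 2.3205 bits.
b·(H₀ − H) = 135 × (2.5850 − 2.3205) = 35.71 ms.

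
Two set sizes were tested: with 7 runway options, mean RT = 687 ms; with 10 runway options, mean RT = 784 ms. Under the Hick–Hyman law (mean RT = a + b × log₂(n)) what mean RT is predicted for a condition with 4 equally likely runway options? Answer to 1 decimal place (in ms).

With log₂ n on the abscissa the relation is linear; from the two conditions:
  b = (784 − 687) / (log₂ 10 − log₂ 7) = 97 / (3.3219 − 2.8074) = 188.506 ms/bit
  a = 687 − 188.506 × 2.8074 = 157.797 ms
Then RT(4) = 157.797 + 188.506 × log₂ 4 = 157.797 + 188.506 × 2 ≈ 534.809 ms.

534.8 ms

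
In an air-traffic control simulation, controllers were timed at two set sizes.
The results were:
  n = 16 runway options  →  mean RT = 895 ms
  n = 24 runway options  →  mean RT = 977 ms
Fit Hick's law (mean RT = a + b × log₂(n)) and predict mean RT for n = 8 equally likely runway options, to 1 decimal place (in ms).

754.8 ms

Fit slope and intercept:
  b = (977 − 895) / (log₂ 24 − log₂ 16) = 82 / (4.5850 − 4) = 140.180 ms/bit
  a = 895 − 140.180 × 4 = 334.280 ms
Then RT(8) = 334.280 + 140.180 × log₂ 8 = 334.280 + 140.180 × 3 ≈ 754.820 ms.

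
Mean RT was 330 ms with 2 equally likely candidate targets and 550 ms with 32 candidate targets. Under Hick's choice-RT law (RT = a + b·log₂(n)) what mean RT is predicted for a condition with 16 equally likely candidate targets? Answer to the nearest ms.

495 ms

Fit slope and intercept:
  b = (550 − 330) / (log₂ 32 − log₂ 2) = 220 / (5 − 1) = 55 ms/bit
  a = 330 − 55 × 1 = 275 ms
Then RT(16) = 275 + 55 × log₂ 16 = 275 + 55 × 4 ≈ 495.000 ms.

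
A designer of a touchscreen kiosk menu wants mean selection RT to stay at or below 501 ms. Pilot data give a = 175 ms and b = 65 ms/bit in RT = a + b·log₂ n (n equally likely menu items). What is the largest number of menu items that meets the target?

Information budget: (501 − 175)/65 = 5.0154 bits, so n ≤ 2^5.0154 = 32.343 → at most 32.

32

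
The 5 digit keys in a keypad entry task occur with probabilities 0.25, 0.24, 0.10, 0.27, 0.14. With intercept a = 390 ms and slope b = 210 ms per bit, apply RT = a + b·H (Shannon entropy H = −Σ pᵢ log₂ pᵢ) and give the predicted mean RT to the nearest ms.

H = 0.25·log₂(1/0.25) + 0.24·log₂(1/0.24) + 0.10·log₂(1/0.10) + 0.27·log₂(1/0.27) + 0.14·log₂(1/0.14) = 2.2335 bits.
RT = 390 + 210 × 2.2335 = 859.03 ms.

859 ms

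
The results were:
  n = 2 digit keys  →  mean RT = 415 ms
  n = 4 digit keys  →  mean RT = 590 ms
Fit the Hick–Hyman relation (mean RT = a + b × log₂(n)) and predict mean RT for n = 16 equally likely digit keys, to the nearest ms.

940 ms

Fit slope and intercept:
  b = (590 − 415) / (log₂ 4 − log₂ 2) = 175 / (2 − 1) = 175 ms/bit
  a = 415 − 175 × 1 = 240 ms
Then RT(16) = 240 + 175 × log₂ 16 = 240 + 175 × 4 ≈ 940.000 ms.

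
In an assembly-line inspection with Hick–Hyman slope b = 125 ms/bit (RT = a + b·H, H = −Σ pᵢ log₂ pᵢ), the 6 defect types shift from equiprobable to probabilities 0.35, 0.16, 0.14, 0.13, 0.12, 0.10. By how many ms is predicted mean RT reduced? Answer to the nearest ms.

19 ms

Equiprobable entropy H₀ = log₂ 6 = 2.5850 bits.
Skewed entropy H = −Σ pᵢ log₂ pᵢ = 2.4321 bits.
ΔRT = b·(H₀ − H) = 125 × 0.1528 = 19.10 ms.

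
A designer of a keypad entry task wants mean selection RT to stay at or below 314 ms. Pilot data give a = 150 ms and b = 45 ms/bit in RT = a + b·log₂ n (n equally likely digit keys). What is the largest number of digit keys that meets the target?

12

45·log₂ n ≤ 314 − 150 = 164, giving log₂ n ≤ 3.6444 and n ≤ 12.505. The largest whole number is 12.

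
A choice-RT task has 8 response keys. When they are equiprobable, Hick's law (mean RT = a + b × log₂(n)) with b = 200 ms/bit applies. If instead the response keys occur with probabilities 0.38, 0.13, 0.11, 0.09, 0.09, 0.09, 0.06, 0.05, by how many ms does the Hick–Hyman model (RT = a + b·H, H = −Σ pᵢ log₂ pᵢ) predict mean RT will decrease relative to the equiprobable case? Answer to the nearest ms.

68 ms

Equiprobable entropy H₀ = log₂ 8 = 3.0000 bits.
Skewed entropy H = −Σ pᵢ log₂ pᵢ = 2.6610 bits.
ΔRT = b·(H₀ − H) = 200 × 0.3390 = 67.80 ms.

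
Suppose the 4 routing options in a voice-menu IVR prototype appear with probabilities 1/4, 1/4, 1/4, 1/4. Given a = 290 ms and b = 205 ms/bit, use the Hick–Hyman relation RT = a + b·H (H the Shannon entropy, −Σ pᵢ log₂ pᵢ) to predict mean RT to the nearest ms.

Each term −pᵢ log₂ pᵢ: 0.25·2 + 0.25·2 + 0.25·2 + 0.25·2; summed, H = 2.000 bits.
Mean RT = a + bH = 290 + 205·2.000 = 700.00 ms.

700 ms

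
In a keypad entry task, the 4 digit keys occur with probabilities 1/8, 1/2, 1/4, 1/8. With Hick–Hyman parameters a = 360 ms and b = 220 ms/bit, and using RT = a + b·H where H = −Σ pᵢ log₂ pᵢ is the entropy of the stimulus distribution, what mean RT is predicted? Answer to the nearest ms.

Each term −pᵢ log₂ pᵢ: 0.125·3 + 0.5·1 + 0.25·2 + 0.125·3; summed, H = 1.750 bits.
Mean RT = a + bH = 360 + 220·1.750 = 745.00 ms.

745 ms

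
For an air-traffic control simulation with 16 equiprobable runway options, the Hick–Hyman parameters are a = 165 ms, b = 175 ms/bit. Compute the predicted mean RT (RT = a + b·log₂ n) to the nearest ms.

865 ms

log₂(16) = 4 bits, so RT = 165 + 175 × 4 ≈ 865.000 ms.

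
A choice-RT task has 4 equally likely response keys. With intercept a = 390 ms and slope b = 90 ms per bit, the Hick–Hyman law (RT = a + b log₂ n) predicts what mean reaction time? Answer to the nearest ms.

570 ms

log₂(4) = 2 bits, so RT = 390 + 90 × 2 ≈ 570.000 ms.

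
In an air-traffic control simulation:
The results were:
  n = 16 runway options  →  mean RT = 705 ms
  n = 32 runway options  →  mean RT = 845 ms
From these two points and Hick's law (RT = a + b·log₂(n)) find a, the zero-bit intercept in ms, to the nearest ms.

145 ms

The slope on a log₂ axis is (845 − 705) / (5 − 4) = 140 ms/bit.
a = RT₁ − b·log₂ n₁ = 705 − 140 × 4 = 145.000 ms.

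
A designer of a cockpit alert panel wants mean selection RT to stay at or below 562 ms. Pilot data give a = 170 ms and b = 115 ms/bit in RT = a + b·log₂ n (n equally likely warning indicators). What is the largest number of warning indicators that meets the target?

Information budget: (562 − 170)/115 = 3.4087 bits, so n ≤ 2^3.4087 = 10.620 → at most 10.

10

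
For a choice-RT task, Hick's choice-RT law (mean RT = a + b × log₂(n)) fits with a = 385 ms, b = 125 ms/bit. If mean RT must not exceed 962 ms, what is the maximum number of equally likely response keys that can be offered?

125·log₂ n ≤ 962 − 385 = 577, giving log₂ n ≤ 4.6160 and n ≤ 24.522. The largest whole number is 24.

24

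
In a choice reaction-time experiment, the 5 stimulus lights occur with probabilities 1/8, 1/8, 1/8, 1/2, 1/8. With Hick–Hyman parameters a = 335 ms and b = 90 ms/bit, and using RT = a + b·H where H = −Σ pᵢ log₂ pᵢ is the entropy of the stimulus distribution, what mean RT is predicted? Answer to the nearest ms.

515 ms

Each term −pᵢ log₂ pᵢ: 0.125·3 + 0.125·3 + 0.125·3 + 0.5·1 + 0.125·3; summed, H = 2.000 bits.
Mean RT = a + bH = 335 + 90·2.000 = 515.00 ms.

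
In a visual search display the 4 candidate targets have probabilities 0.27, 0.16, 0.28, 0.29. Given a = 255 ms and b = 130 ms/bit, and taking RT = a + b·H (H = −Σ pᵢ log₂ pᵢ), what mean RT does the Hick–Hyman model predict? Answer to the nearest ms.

Entropy contributions −pᵢ log₂ pᵢ: 0.5100, 0.4230, 0.5142, 0.5179; sum H = 1.9652 bits.
RT = a + bH = 255 + 130·1.9652 = 510.47 ms.

510 ms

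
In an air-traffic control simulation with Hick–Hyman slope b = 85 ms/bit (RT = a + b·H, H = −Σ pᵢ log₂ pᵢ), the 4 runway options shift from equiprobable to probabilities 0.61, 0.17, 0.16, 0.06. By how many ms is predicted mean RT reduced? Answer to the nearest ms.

Equiprobable entropy H₀ = log₂ 4 = 2.0000 bits.
Skewed entropy H = −Σ pᵢ log₂ pᵢ = 1.5361 bits.
ΔRT = b·(H₀ − H) = 85 × 0.4639 = 39.43 ms.

39 ms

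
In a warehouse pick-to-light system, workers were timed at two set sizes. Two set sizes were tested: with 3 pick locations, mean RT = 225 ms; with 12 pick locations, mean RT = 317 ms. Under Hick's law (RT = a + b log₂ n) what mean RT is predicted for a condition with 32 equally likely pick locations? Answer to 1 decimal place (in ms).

Solve the two-equation system in a and b:
  b = (317 − 225) / (log₂ 12 − log₂ 3) = 92 / (3.5850 − 1.5850) = 46.000 ms/bit
  a = 225 − 46.000 × 1.5850 = 152.092 ms
Then RT(32) = 152.092 + 46.000 × log₂ 32 = 152.092 + 46.000 × 5 ≈ 382.092 ms.

382.1 ms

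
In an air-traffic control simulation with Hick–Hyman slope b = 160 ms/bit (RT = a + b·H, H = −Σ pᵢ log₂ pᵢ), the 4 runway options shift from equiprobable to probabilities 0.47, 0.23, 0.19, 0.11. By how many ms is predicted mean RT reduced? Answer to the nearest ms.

The RT saving is b·ΔH. Equiprobable H₀ = log₂(4) = 2.0000 bits; with the given probabilities H = 1.8051 bits.
b·(H₀ − H) = 160 × (2.0000 − 1.8051) = 31.18 ms.

31 ms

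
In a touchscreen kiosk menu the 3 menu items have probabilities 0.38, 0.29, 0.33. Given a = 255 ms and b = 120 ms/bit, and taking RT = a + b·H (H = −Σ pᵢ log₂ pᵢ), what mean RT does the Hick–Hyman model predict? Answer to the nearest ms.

444 ms

Entropy contributions −pᵢ log₂ pᵢ: 0.5305, 0.5179, 0.5278; sum H = 1.5762 bits.
RT = a + bH = 255 + 120·1.5762 = 444.14 ms.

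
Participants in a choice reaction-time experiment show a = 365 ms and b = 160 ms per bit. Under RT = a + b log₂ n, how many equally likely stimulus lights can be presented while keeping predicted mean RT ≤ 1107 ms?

Set 365 + 160·log₂ n ≤ 1107 → log₂ n ≤ (1107 − 365)/160 = 4.6375.
So n ≤ 2^4.6375 = 24.890; the largest integer n is 24.

24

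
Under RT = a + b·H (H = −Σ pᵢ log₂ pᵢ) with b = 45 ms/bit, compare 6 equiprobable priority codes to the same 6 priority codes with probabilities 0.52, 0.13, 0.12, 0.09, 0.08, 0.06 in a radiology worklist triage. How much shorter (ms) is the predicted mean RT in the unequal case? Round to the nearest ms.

22 ms

The RT saving is b·ΔH. Equiprobable H₀ = log₂(6) = 2.5850 bits; with the given probabilities H = 2.0880 bits.
b·(H₀ − H) = 45 × (2.5850 − 2.0880) = 22.36 ms.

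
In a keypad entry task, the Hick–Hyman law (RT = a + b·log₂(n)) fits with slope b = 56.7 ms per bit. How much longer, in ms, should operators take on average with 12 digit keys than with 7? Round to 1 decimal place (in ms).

44.1 ms

The intercept a cancels: ΔRT = b·(log₂ n₂ − log₂ n₁) = b·log₂(n₂/n₁).
log₂(12) − log₂(7) = 3.5850 − 2.8074 = 0.7776.
ΔRT = 56.7 × 0.7776 = 44.090 ms.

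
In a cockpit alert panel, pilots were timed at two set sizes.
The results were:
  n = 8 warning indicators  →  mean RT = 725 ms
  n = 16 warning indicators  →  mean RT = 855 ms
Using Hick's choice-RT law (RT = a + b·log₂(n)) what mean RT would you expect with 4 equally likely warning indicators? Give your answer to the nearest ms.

Fit slope and intercept:
  b = (855 − 725) / (log₂ 16 − log₂ 8) = 130 / (4 − 3) = 130 ms/bit
  a = 725 − 130 × 3 = 335 ms
Then RT(4) = 335 + 130 × log₂ 4 = 335 + 130 × 2 ≈ 595.000 ms.

595 ms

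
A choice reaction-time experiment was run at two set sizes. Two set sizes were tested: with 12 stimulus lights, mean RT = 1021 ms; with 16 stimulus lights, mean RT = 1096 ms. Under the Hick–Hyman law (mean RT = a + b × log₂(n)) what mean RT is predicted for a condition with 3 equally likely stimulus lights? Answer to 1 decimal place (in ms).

659.6 ms

Solve the two-equation system in a and b:
  b = (1096 − 1021) / (log₂ 16 − log₂ 12) = 75 / (4 − 3.5850) = 180.707 ms/bit
  a = 1021 − 180.707 × 3.5850 = 373.174 ms
Then RT(3) = 373.174 + 180.707 × log₂ 3 = 373.174 + 180.707 × 1.5850 ≈ 659.587 ms.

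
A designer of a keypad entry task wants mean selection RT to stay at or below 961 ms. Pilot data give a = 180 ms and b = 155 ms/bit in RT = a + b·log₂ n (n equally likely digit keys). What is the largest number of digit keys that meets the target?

155·log₂ n ≤ 961 − 180 = 781, giving log₂ n ≤ 5.0387 and n ≤ 32.870. The largest whole number is 32.

32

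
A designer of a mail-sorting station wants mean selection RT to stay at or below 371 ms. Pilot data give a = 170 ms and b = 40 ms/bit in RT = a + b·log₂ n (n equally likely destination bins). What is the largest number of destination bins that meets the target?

40·log₂ n ≤ 371 − 170 = 201, giving log₂ n ≤ 5.0250 and n ≤ 32.559. The largest whole number is 32.

32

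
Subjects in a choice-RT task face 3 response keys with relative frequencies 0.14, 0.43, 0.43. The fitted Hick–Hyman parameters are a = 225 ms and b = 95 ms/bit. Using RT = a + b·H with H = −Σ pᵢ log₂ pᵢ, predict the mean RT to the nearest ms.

362 ms

Entropy contributions −pᵢ log₂ pᵢ: 0.3971, 0.5236, 0.5236; sum H = 1.4442 bits.
RT = a + bH = 225 + 95·1.4442 = 362.20 ms.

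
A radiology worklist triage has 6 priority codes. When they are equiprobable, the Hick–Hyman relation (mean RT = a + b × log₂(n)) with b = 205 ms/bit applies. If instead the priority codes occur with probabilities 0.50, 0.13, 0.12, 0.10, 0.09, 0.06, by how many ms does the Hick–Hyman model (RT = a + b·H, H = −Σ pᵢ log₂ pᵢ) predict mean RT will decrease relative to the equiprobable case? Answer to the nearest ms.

92 ms

Equiprobable entropy H₀ = log₂ 6 = 2.5850 bits.
Skewed entropy H = −Σ pᵢ log₂ pᵢ = 2.1381 bits.
ΔRT = b·(H₀ − H) = 205 × 0.4469 = 91.61 ms.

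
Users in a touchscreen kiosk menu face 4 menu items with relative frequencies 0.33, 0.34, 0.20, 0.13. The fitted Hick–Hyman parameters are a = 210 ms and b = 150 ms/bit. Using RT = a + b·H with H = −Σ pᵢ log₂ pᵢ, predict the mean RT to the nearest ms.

496 ms

Entropy contributions −pᵢ log₂ pᵢ: 0.5278, 0.5292, 0.4644, 0.3826; sum H = 1.9040 bits.
RT = a + bH = 210 + 150·1.9040 = 495.60 ms.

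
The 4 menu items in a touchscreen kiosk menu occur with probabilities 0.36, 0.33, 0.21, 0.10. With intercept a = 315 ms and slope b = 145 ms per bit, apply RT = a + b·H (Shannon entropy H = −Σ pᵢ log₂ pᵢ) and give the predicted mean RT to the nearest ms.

585 ms

H = 0.36·log₂(1/0.36) + 0.33·log₂(1/0.33) + 0.21·log₂(1/0.21) + 0.10·log₂(1/0.10) = 1.8635 bits.
RT = 315 + 145 × 1.8635 = 585.20 ms.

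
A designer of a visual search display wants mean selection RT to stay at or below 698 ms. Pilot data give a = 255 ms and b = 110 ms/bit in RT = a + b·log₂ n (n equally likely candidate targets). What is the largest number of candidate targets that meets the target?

16

110·log₂ n ≤ 698 − 255 = 443, giving log₂ n ≤ 4.0273 and n ≤ 16.305. The largest whole number is 16.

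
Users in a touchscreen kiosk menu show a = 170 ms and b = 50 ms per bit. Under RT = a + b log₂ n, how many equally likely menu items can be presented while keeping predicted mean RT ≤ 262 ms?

3

Set 170 + 50·log₂ n ≤ 262 → log₂ n ≤ (262 − 170)/50 = 1.8400.
So n ≤ 2^1.8400 = 3.580; the largest integer n is 3.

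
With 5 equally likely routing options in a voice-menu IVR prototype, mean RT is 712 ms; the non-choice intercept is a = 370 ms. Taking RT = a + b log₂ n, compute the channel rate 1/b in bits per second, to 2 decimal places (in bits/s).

6.79 bits/s

b = (712 − 370)/log₂ 5 = 342/2.3219 = 147.291 ms per bit = 0.14729 s/bit; the reciprocal is 6.789 bits/s.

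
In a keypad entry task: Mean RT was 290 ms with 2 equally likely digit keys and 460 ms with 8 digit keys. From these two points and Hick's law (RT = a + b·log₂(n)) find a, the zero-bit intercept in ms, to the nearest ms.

b = (RT₂ − RT₁)/(log₂ n₂ − log₂ n₁) = (460 − 290)/(3 − 1) = 85 ms/bit.
Intercept: a = 290 − 85·log₂(2) = 205.000 ms.

205 ms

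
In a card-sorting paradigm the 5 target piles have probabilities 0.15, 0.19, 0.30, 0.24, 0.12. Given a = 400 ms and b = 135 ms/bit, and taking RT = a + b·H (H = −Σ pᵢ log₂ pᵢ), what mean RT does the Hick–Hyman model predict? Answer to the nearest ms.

Entropy contributions −pᵢ log₂ pᵢ: 0.4105, 0.4552, 0.5211, 0.4941, 0.3671; sum H = 2.2481 bits.
RT = a + bH = 400 + 135·2.2481 = 703.49 ms.

703 ms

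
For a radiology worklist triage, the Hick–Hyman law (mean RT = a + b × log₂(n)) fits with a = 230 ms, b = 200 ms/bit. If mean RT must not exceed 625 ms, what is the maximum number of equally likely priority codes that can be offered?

3

Information budget: (625 − 230)/200 = 1.9750 bits, so n ≤ 2^1.9750 = 3.931 → at most 3.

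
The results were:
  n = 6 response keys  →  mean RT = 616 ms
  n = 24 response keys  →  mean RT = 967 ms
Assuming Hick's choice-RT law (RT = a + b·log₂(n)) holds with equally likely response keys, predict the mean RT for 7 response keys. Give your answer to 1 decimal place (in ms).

655.0 ms

RT is linear in log₂ n, so two points fix the line:
  b = (967 − 616) / (log₂ 24 − log₂ 6) = 351 / (4.5850 − 2.5850) = 175.500 ms/bit
  a = 616 − 175.500 × 2.5850 = 162.339 ms
Then RT(7) = 162.339 + 175.500 × log₂ 7 = 162.339 + 175.500 × 2.8074 ≈ 655.030 ms.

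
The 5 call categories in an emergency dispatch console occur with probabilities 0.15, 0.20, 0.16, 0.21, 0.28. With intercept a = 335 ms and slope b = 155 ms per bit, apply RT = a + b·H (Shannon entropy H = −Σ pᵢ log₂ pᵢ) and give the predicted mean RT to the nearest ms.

689 ms

Entropy contributions −pᵢ log₂ pᵢ: 0.4105, 0.4644, 0.4230, 0.4728, 0.5142; sum H = 2.2850 bits.
RT = a + bH = 335 + 155·2.2850 = 689.17 ms.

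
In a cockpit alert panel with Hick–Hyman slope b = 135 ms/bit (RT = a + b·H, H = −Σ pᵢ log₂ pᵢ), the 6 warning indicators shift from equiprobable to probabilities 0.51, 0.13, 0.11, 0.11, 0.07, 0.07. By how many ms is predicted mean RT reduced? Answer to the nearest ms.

63 ms

The RT saving is b·ΔH. Equiprobable H₀ = log₂(6) = 2.5850 bits; with the given probabilities H = 2.1158 bits.
b·(H₀ − H) = 135 × (2.5850 − 2.1158) = 63.34 ms.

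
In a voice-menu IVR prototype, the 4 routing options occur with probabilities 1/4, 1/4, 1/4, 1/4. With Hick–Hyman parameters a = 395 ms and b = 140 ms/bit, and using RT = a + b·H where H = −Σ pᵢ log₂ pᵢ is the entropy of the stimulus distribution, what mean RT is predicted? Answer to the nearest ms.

Each term −pᵢ log₂ pᵢ: 0.25·2 + 0.25·2 + 0.25·2 + 0.25·2; summed, H = 2.000 bits.
Mean RT = a + bH = 395 + 140·2.000 = 675.00 ms.

675 ms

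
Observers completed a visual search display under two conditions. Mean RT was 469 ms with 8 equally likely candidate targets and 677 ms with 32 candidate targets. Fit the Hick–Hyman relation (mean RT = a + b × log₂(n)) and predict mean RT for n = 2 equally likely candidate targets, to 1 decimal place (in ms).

261.0 ms

With log₂ n on the abscissa the relation is linear; from the two conditions:
  b = (677 − 469) / (log₂ 32 − log₂ 8) = 208 / (5 − 3) = 104.000 ms/bit
  a = 469 − 104.000 × 3 = 157.000 ms
Then RT(2) = 157.000 + 104.000 × log₂ 2 = 157.000 + 104.000 × 1 ≈ 261.000 ms.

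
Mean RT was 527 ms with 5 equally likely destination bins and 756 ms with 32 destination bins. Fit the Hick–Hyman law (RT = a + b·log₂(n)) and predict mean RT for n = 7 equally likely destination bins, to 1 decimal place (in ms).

Fit slope and intercept:
  b = (756 − 527) / (log₂ 32 − log₂ 5) = 229 / (5 − 2.3219) = 85.509 ms/bit
  a = 527 − 85.509 × 2.3219 = 328.454 ms
Then RT(7) = 328.454 + 85.509 × log₂ 7 = 328.454 + 85.509 × 2.8074 ≈ 568.508 ms.

568.5 ms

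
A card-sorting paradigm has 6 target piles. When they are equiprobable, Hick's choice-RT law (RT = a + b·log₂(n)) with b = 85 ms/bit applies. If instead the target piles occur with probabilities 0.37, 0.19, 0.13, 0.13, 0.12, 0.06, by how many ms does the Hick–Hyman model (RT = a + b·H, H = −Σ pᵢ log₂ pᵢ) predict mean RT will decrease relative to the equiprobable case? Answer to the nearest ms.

19 ms

Equiprobable entropy H₀ = log₂ 6 = 2.5850 bits.
Skewed entropy H = −Σ pᵢ log₂ pᵢ = 2.3618 bits.
ΔRT = b·(H₀ − H) = 85 × 0.2231 = 18.97 ms.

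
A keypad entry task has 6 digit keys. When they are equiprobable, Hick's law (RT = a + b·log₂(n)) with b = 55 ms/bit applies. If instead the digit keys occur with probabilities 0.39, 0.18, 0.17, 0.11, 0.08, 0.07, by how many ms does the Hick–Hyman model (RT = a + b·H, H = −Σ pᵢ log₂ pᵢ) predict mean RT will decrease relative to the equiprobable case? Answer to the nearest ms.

The RT saving is b·ΔH. Equiprobable H₀ = log₂(6) = 2.5850 bits; with the given probabilities H = 2.3200 bits.
b·(H₀ − H) = 55 × (2.5850 − 2.3200) = 14.57 ms.

15 ms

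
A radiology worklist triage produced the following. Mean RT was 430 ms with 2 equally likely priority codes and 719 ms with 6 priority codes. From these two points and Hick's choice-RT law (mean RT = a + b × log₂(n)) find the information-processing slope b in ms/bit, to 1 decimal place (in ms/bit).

b = (RT₂ − RT₁)/(log₂ n₂ − log₂ n₁) = (719 − 430)/(2.5850 − 1) = 182.339 ms/bit.

182.3 ms/bit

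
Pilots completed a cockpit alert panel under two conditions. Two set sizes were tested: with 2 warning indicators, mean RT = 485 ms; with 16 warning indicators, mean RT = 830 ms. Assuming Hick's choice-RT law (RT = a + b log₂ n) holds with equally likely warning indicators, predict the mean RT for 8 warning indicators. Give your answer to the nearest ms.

715 ms

Solve the two-equation system in a and b:
  b = (830 − 485) / (log₂ 16 − log₂ 2) = 345 / (4 − 1) = 115 ms/bit
  a = 485 − 115 × 1 = 370 ms
Then RT(8) = 370 + 115 × log₂ 8 = 370 + 115 × 3 ≈ 715.000 ms.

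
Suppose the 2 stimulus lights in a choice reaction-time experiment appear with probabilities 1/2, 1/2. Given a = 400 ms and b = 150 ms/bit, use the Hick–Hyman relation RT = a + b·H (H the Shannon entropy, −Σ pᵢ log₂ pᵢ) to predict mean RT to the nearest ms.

H = −Σ pᵢ log₂ pᵢ = 0.5·1 + 0.5·1 = 1.000 bits.
RT = 400 + 150 × 1.000 = 550.00 ms.

550 ms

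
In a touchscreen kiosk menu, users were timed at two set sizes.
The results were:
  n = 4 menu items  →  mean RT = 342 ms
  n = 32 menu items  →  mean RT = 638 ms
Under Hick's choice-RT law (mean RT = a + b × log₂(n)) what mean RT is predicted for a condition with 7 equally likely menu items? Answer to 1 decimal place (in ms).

Solve the two-equation system in a and b:
  b = (638 − 342) / (log₂ 32 − log₂ 4) = 296 / (5 − 2) = 98.667 ms/bit
  a = 342 − 98.667 × 2 = 144.667 ms
Then RT(7) = 144.667 + 98.667 × log₂ 7 = 144.667 + 98.667 × 2.8074 ≈ 421.659 ms.

421.7 ms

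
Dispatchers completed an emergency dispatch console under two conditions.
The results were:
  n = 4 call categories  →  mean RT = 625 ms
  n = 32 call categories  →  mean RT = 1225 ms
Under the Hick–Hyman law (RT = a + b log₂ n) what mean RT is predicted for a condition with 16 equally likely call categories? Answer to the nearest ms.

Fit slope and intercept:
  b = (1225 − 625) / (log₂ 32 − log₂ 4) = 600 / (5 − 2) = 200 ms/bit
  a = 625 − 200 × 2 = 225 ms
Then RT(16) = 225 + 200 × log₂ 16 = 225 + 200 × 4 ≈ 1025.000 ms.

1025 ms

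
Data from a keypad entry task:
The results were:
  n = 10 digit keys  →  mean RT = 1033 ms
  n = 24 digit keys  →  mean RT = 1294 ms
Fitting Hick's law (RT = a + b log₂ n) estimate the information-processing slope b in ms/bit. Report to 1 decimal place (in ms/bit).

206.6 ms/bit

The slope on a log₂ axis is (1294 − 1033) / (4.5850 − 3.3219) = 206.645 ms/bit.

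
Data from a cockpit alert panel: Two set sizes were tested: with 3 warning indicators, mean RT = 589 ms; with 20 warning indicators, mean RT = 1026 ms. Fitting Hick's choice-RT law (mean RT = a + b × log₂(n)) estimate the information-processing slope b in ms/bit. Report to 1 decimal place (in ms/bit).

159.7 ms/bit

Slope: b = (1026 − 589) / (log₂ 20 − log₂ 3) = 437/2.7370 = 159.666 ms/bit.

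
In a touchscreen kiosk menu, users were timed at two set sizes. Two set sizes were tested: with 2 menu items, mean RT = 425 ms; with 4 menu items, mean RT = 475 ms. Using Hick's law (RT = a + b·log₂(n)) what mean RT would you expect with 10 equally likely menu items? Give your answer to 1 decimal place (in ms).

Solve the two-equation system in a and b:
  b = (475 − 425) / (log₂ 4 − log₂ 2) = 50 / (2 − 1) = 50.000 ms/bit
  a = 425 − 50.000 × 1 = 375.000 ms
Then RT(10) = 375.000 + 50.000 × log₂ 10 = 375.000 + 50.000 × 3.3219 ≈ 541.096 ms.

541.1 ms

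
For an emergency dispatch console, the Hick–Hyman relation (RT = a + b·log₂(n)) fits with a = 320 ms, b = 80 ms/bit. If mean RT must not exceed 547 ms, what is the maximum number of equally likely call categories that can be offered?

Set 320 + 80·log₂ n ≤ 547 → log₂ n ≤ (547 − 320)/80 = 2.8375.
So n ≤ 2^2.8375 = 7.148; the largest integer n is 7.

7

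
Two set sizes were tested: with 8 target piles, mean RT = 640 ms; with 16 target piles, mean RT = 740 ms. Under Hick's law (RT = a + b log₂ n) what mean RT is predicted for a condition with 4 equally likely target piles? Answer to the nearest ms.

540 ms

Fit slope and intercept:
  b = (740 − 640) / (log₂ 16 − log₂ 8) = 100 / (4 − 3) = 100 ms/bit
  a = 640 − 100 × 3 = 340 ms
Then RT(4) = 340 + 100 × log₂ 4 = 340 + 100 × 2 ≈ 540.000 ms.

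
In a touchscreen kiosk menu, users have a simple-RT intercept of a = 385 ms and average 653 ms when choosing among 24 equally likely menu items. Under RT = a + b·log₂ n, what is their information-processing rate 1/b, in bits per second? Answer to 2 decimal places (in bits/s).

b = (653 − 385)/log₂ 24 = 268/4.5850 = 58.452 ms per bit = 0.05845 s/bit; the reciprocal is 17.108 bits/s.

17.11 bits/s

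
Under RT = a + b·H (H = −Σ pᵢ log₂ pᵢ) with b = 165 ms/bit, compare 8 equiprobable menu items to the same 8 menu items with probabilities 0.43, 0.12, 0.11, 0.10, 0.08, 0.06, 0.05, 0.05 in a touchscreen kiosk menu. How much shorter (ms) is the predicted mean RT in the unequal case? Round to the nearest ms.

The RT saving is b·ΔH. Equiprobable H₀ = log₂(8) = 3.0000 bits; with the given probabilities H = 2.5403 bits.
b·(H₀ − H) = 165 × (3.0000 − 2.5403) = 75.84 ms.

76 ms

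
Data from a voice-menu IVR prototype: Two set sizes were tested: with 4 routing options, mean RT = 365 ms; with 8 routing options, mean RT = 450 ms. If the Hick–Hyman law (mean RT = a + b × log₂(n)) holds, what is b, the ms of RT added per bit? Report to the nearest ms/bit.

85 ms/bit

The slope on a log₂ axis is (450 − 365) / (3 − 2) = 85 ms/bit.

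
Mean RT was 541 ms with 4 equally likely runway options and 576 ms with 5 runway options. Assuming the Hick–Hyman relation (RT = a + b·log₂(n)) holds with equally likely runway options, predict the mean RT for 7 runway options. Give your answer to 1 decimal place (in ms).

Solve the two-equation system in a and b:
  b = (576 − 541) / (log₂ 5 − log₂ 4) = 35 / (2.3219 − 2) = 108.720 ms/bit
  a = 541 − 108.720 × 2 = 323.560 ms
Then RT(7) = 323.560 + 108.720 × log₂ 7 = 323.560 + 108.720 × 2.8074 ≈ 628.776 ms.

628.8 ms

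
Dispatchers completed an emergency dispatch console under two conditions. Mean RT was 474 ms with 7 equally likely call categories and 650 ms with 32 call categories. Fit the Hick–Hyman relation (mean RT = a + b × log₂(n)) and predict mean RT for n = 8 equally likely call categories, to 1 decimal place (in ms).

489.5 ms

RT is linear in log₂ n, so two points fix the line:
  b = (650 − 474) / (log₂ 32 − log₂ 7) = 176 / (5 − 2.8074) = 80.268 ms/bit
  a = 474 − 80.268 × 2.8074 = 248.658 ms
Then RT(8) = 248.658 + 80.268 × log₂ 8 = 248.658 + 80.268 × 3 ≈ 489.463 ms.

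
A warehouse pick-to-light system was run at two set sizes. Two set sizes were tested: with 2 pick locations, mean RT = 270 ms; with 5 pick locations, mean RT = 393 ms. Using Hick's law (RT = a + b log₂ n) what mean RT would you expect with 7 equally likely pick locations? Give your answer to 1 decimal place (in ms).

438.2 ms

With log₂ n on the abscissa the relation is linear; from the two conditions:
  b = (393 − 270) / (log₂ 5 − log₂ 2) = 123 / (2.3219 − 1) = 93.046 ms/bit
  a = 270 − 93.046 × 1 = 176.954 ms
Then RT(7) = 176.954 + 93.046 × log₂ 7 = 176.954 + 93.046 × 2.8074 ≈ 438.167 ms.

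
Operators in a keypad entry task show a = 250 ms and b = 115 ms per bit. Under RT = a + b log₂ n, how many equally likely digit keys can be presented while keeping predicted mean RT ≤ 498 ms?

Set 250 + 115·log₂ n ≤ 498 → log₂ n ≤ (498 − 250)/115 = 2.1565.
So n ≤ 2^2.1565 = 4.458; the largest integer n is 4.

4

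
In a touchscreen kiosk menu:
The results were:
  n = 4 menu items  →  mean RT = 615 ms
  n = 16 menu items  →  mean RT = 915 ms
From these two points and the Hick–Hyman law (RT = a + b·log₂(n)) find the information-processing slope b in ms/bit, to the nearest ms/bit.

b = (RT₂ − RT₁)/(log₂ n₂ − log₂ n₁) = (915 − 615)/(4 − 2) = 150 ms/bit.

150 ms/bit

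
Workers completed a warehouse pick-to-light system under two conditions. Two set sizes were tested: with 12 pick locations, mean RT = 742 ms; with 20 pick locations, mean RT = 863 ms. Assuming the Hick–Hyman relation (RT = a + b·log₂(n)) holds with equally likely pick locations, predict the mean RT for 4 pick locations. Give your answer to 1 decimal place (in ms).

481.8 ms

With log₂ n on the abscissa the relation is linear; from the two conditions:
  b = (863 − 742) / (log₂ 20 − log₂ 12) = 121 / (4.3219 − 3.5850) = 164.187 ms/bit
  a = 742 − 164.187 × 3.5850 = 153.397 ms
Then RT(4) = 153.397 + 164.187 × log₂ 4 = 153.397 + 164.187 × 2 ≈ 481.770 ms.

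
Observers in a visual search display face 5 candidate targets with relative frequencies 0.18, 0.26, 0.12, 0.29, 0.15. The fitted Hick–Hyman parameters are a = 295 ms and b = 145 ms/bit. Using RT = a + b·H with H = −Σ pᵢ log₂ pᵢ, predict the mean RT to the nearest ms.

H = 0.18·log₂(1/0.18) + 0.26·log₂(1/0.26) + 0.12·log₂(1/0.12) + 0.29·log₂(1/0.29) + 0.15·log₂(1/0.15) = 2.2461 bits.
RT = 295 + 145 × 2.2461 = 620.69 ms.

621 ms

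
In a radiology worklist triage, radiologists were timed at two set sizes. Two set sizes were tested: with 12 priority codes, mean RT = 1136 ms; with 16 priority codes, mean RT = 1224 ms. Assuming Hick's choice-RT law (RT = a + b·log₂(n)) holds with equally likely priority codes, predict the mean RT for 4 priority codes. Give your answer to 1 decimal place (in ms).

Solve the two-equation system in a and b:
  b = (1224 − 1136) / (log₂ 16 − log₂ 12) = 88 / (4 − 3.5850) = 212.029 ms/bit
  a = 1136 − 212.029 × 3.5850 = 375.884 ms
Then RT(4) = 375.884 + 212.029 × log₂ 4 = 375.884 + 212.029 × 2 ≈ 799.942 ms.

799.9 ms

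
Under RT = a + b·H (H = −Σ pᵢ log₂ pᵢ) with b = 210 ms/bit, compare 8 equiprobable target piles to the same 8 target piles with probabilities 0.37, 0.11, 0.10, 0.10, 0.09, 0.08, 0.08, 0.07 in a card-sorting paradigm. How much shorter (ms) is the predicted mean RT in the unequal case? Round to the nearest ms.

The RT saving is b·ΔH. Equiprobable H₀ = log₂(8) = 3.0000 bits; with the given probabilities H = 2.7096 bits.
b·(H₀ − H) = 210 × (3.0000 − 2.7096) = 60.98 ms.

61 ms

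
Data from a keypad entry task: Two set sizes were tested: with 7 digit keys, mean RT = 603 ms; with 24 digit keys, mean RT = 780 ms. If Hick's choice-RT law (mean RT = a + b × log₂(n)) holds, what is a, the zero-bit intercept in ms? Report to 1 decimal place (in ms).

Slope: b = (780 − 603) / (log₂ 24 − log₂ 7) = 177/1.7776 = 99.572 ms/bit.
a = RT₁ − b·log₂ n₁ = 603 − 99.572 × 2.8074 = 323.466 ms.

323.5 ms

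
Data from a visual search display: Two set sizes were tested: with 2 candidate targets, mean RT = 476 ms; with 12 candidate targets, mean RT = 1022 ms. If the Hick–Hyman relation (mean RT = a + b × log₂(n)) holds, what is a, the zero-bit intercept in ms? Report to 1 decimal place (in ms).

264.8 ms

The slope on a log₂ axis is (1022 − 476) / (3.5850 − 1) = 211.222 ms/bit.
Intercept: a = 476 − 211.222·log₂(2) = 264.778 ms.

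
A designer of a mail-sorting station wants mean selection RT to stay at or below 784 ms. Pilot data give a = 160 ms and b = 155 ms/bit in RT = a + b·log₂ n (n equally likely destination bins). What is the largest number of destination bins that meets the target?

Set 160 + 155·log₂ n ≤ 784 → log₂ n ≤ (784 − 160)/155 = 4.0258.
So n ≤ 2^4.0258 = 16.289; the largest integer n is 16.

16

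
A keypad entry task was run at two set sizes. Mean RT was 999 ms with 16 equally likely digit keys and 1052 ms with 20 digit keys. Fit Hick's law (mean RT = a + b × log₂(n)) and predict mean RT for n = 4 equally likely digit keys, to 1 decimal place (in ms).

669.7 ms

With log₂ n on the abscissa the relation is linear; from the two conditions:
  b = (1052 − 999) / (log₂ 20 − log₂ 16) = 53 / (4.3219 − 4) = 164.633 ms/bit
  a = 999 − 164.633 × 4 = 340.468 ms
Then RT(4) = 340.468 + 164.633 × log₂ 4 = 340.468 + 164.633 × 2 ≈ 669.734 ms.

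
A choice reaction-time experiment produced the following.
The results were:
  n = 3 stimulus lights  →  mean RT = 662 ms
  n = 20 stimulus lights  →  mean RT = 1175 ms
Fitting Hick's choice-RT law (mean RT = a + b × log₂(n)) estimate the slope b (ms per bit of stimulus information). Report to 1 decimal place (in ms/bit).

b = (RT₂ − RT₁)/(log₂ n₂ − log₂ n₁) = (1175 − 662)/(4.3219 − 1.5850) = 187.434 ms/bit.

187.4 ms/bit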